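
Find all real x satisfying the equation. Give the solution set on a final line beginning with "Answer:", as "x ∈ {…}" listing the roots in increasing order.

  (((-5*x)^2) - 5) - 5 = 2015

Step 1. [(((-5*x)^2) - 5) - 5 = 2015] 5 comes off first (add 5). So sub: ((-5*x)^2) - 5 = 2020.
Step 2. [((-5*x)^2) - 5 = 2020] the outer -5 inverts by adding 5, so sub: (-5*x)^2 = 2025.
Step 3. [(-5*x)^2 = 2025] 2025 ≥ 0, LHS is (·)² — take ±√, so sqrt: -5*x = 45 or -45.
Step 4. [-5*x = 45 or -45] LHS = -5·(…); ÷-5 both sides. So div: x = -9 or 9.

Answer: x ∈ {-9, 9}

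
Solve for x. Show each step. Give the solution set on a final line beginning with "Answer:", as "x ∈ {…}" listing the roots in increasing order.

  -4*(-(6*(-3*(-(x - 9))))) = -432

Step 1. [-4*(-(6*(-3*(-(x - 9))))) = -432] leading coefficient -4: divide by -4 ⇒ div: -(6*(-3*(-(x - 9)))) = 108.
Step 2. [-(6*(-3*(-(x - 9)))) = 108] LHS negated; negate both sides. So neg: 6*(-3*(-(x - 9))) = -108.
Step 3. [6*(-3*(-(x - 9))) = -108] 6 out front; divide by 6. So div: -3*(-(x - 9)) = -18.
Step 4. [-3*(-(x - 9)) = -18] LHS = -3·(…); ÷-3 both sides, so div: -(x - 9) = 6.
Step 5. [-(x - 9) = 6] LHS negated; negate both sides ⇒ neg: x - 9 = -6.
Step 6. [x - 9 = -6] add 9: x sits inside (… - 9), so sub: x = 3.

Answer: x ∈ {3}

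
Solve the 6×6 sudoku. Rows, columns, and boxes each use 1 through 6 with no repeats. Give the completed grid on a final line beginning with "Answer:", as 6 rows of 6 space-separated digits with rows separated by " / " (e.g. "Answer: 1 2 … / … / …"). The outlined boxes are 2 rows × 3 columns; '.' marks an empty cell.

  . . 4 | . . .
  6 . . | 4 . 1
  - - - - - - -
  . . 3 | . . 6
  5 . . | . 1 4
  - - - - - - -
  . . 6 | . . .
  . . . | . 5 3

Step 1. [r3c5∈{2}] r3c5 has the single candidate 2, so r3c5=2.
Step 2. [r6c3∈{1,2}] across col 3, 1 lands solely at r6c3. So r6c3=1.
Step 3. [r5c6∈{2}] r5c6's peers cover all but 2. So r5c6=2.
Step 4. [r1c4∈{2,3,5,6}] 2 has one home in col 4: r1c4 ⇒ r1c4=2.
Step 5. [r5c2∈{3,4,5}] r5c2 is the only open cell in row 5 admitting 5, so r5c2=5.
Step 6. [r6c1∈{2,4}] r6c1 is the only open cell in col 1 admitting 2, so r6c1=2.
Step 7. [r2c5∈{3}] r2c5 has the single candidate 3 ⇒ r2c5=3.
Step 8. [r2c2∈{2}] nothing but 2 survives at r2c2, so r2c2=2.
Step 9. [r5c1∈{3,4}] r5c1 is the only open cell in row 5 admitting 3, so r5c1=3.
Step 10. [r1c1∈{1}] nothing but 1 survives at r1c1 ⇒ r1c1=1.
Step 11. [r3c2∈{1,4}] r3c2 is the only open cell in row 3 admitting 1. So r3c2=1.
Step 12. [r1c2∈{3}] r1c2 has the single candidate 3, so r1c2=3.
Step 13. [r4c4∈{3}] r4c4 is down to just 3 ⇒ r4c4=3.
Step 14. [r6c2∈{4}] r6c2 has the single candidate 4, so r6c2=4.
Step 15. [r4c3∈{2}] only 2 remains possible at r4c3 ⇒ r4c3=2.
Step 16. [r5c5∈{4}] only 4 remains possible at r5c5, so r5c5=4.
Step 17. [r4c2∈{6}] r4c2 is down to just 6. So r4c2=6.
Step 18. [r3c4∈{5}] nothing but 5 survives at r3c4. So r3c4=5.
Step 19. [r2c3∈{5}] r2c3 has the single candidate 5. So r2c3=5.
Step 20. [r6c4∈{6}] r6c4's peers cover all but 6, so r6c4=6.
Step 21. [r1c6∈{5}] only 5 remains possible at r1c6 ⇒ r1c6=5.
Step 22. [r3c1∈{4}] r3c1 is down to just 4 ⇒ r3c1=4.
Step 23. [r5c4∈{1}] nothing but 1 survives at r5c4, so r5c4=1.
Step 24. [r1c5∈{6}] r1c5 is down to just 6 ⇒ r1c5=6.

Answer: 1 3 4 2 6 5 / 6 2 5 4 3 1 / 4 1 3 5 2 6 / 5 6 2 3 1 4 / 3 5 6 1 4 2 / 2 4 1 6 5 3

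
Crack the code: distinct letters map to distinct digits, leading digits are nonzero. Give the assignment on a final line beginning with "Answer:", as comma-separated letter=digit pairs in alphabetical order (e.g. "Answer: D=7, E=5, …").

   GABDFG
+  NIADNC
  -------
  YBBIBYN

Step 1. [Y] Y is the leading digit of a 7-digit sum of two 6-digit numbers; the final carry is exactly 1 ⇒ Y=1.
Step 2. [col 1: G + C ≡ N (mod 10)] no forcing yet in column 1 (carry-in 0); C=3 is free and consistent — try it, so C=3.
Step 3. [col 1: G + C ≡ N (mod 10)] N=9 is one option consistent with column 1 (G + C ≡ N (mod 10), carry-in 0) — take it. So N=9.
Step 4. [col 1: G + C ≡ N (mod 10)] from column 1 (C=3, N=9, carry-in 0, digits 1,3,9 already taken and all letters distinct): G must equal 6 ⇒ G=6.
Step 5. [col 2: F + N ≡ Y (mod 10)] in column 2 we have F+N≡Y with carry-in 0; given N=9, Y=1 and digits 1,3,6,9 already taken and all letters distinct, that pins F to 2 ⇒ F=2.
Step 6. [col 3: D + D ≡ B (mod 10)] column 3 (D + D ≡ B (mod 10), carry-in 1) doesn't pin D yet; pick D=7 and continue ⇒ D=7.
Step 7. [col 3: D + D ≡ B (mod 10)] in column 3 we have D+D≡B with carry-in 1; given D=7 and digits 1,2,3,6,7,9 already taken and all letters distinct, that pins B to 5. So B=5.
Step 8. [col 4: B + A ≡ I (mod 10)] I=0 is one option consistent with column 4 (B + A ≡ I (mod 10), carry-in 1) — take it. So I=0.
Step 9. [col 4: B + A ≡ I (mod 10)] from column 4 (B=5, I=0, carry-in 1, digits 0,1,2,3,5,6,7,9 already taken and all letters distinct): A must equal 4, so A=4.

Answer: A=4, B=5, C=3, D=7, F=2, G=6, I=0, N=9, Y=1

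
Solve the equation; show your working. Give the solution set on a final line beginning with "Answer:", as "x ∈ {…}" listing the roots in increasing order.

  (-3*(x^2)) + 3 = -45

Step 1. [(-3*(x^2)) + 3 = -45] peel the +3: subtract 3 from each side, so sub: -3*(x^2) = -48.
Step 2. [-3*(x^2) = -48] leading coefficient -3: divide by -3. So div: x^2 = 16.
Step 3. [x^2 = 16] √ both sides: 16 ≥ 0 gives two branches ⇒ sqrt: x = 4 or -4.

Answer: x ∈ {-4, 4}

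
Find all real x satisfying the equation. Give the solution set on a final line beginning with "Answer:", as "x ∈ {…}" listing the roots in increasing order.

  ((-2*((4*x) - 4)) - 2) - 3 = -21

Step 1. [((-2*((4*x) - 4)) - 2) - 3 = -21] 3 comes off first (add 3). So sub: (-2*((4*x) - 4)) - 2 = -18.
Step 2. [(-2*((4*x) - 4)) - 2 = -18] 2 comes off first (add 2), so sub: -2*((4*x) - 4) = -16.
Step 3. [-2*((4*x) - 4) = -16] -2 out front; divide by -2. So div: (4*x) - 4 = 8.
Step 4. [(4*x) - 4 = 8] the outer -4 inverts by adding 4, so sub: 4*x = 12.
Step 5. [4*x = 12] 4 out front; divide by 4, so div: x = 3.

Answer: x ∈ {3}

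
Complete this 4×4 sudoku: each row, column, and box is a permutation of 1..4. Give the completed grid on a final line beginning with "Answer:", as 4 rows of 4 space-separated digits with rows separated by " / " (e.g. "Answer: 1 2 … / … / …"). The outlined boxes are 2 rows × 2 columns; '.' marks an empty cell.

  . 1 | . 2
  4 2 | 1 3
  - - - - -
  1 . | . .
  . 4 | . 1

Step 1. [r3c3∈{2,3,4}] across row 3, 2 lands solely at r3c3 ⇒ r3c3=2.
Step 2. [r4c3∈{3}] r4c3 is down to just 3. So r4c3=3.
Step 3. [r4c1∈{2}] r4c1's peers cover all but 2. So r4c1=2.
Step 4. [r1c1∈{3}] r1c1 is down to just 3, so r1c1=3.
Step 5. [r3c2∈{3}] only 3 remains possible at r3c2. So r3c2=3.
Step 6. [r1c3∈{4}] r1c3 has the single candidate 4. So r1c3=4.
Step 7. [r3c4∈{4}] nothing but 4 survives at r3c4, so r3c4=4.

Answer: 3 1 4 2 / 4 2 1 3 / 1 3 2 4 / 2 4 3 1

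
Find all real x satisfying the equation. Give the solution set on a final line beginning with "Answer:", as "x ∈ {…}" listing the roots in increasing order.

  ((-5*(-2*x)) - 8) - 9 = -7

Step 1. [((-5*(-2*x)) - 8) - 9 = -7] add 9: x sits inside (… - 9). So sub: (-5*(-2*x)) - 8 = 2.
Step 2. [(-5*(-2*x)) - 8 = 2] peel the -8: add 8 from each side, so sub: -5*(-2*x) = 10.
Step 3. [-5*(-2*x) = 10] leading coefficient -5: divide by -5 ⇒ div: -2*x = -2.
Step 4. [-2*x = -2] divide by the outer -2. So div: x = 1.

Answer: x ∈ {1}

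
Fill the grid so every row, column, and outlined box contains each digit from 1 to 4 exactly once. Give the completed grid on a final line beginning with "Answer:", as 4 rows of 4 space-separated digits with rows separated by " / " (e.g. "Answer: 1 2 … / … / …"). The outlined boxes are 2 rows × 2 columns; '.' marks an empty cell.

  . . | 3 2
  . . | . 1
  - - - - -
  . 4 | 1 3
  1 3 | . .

Step 1. [r2c1∈{2,3,4}] across row 2, 3 lands solely at r2c1, so r2c1=3.
Step 2. [r4c3∈{2,4}] 2 has one home in row 4: r4c3 ⇒ r4c3=2.
Step 3. [r2c3∈{4}] r2c3 has the single candidate 4 ⇒ r2c3=4.
Step 4. [r4c4∈{4}] r4c4 is down to just 4 ⇒ r4c4=4.
Step 5. [r3c1∈{2}] r3c1 has the single candidate 2, so r3c1=2.
Step 6. [r1c1∈{4}] r1c1 is down to just 4. So r1c1=4.
Step 7. [r2c2∈{2}] nothing but 2 survives at r2c2 ⇒ r2c2=2.
Step 8. [r1c2∈{1}] r1c2 has the single candidate 1, so r1c2=1.

Answer: 4 1 3 2 / 3 2 4 1 / 2 4 1 3 / 1 3 2 4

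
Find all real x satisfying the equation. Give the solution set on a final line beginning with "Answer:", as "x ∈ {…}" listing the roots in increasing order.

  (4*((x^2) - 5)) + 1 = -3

Step 1. [(4*((x^2) - 5)) + 1 = -3] +1 is outermost — subtract 1 both sides. So sub: 4*((x^2) - 5) = -4.
Step 2. [4*((x^2) - 5) = -4] 4 out front; divide by 4, so div: (x^2) - 5 = -1.
Step 3. [(x^2) - 5 = -1] add 5: x sits inside (… - 5) ⇒ sub: x^2 = 4.
Step 4. [x^2 = 4] √ both sides: 4 ≥ 0 gives two branches. So sqrt: x = 2 or -2.

Answer: x ∈ {-2, 2}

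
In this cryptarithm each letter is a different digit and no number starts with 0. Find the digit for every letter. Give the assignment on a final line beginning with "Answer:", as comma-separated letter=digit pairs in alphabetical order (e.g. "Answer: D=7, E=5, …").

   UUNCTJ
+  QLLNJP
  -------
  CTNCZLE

Step 1. [col 1: J + P ≡ E (mod 10)] no forcing yet in column 1 (carry-in 0); P=6 is free and consistent — try it. So P=6.
Step 2. [col 1: J + P ≡ E (mod 10)] no forcing yet in column 1 (carry-in 0); J=7 is free and consistent — try it, so J=7.
Step 3. [col 1: J + P ≡ E (mod 10)] column 1: given J=7, P=6, carry-in 0, and digits 6,7 already taken and all letters distinct, J+P≡E (mod 10) forces E=3 ⇒ E=3.
Step 4. [C] adding two 6-digit numbers gives at most 6+1 digits, and here it does — C is that final carry and must be 1. So C=1.
Step 5. [col 2: T + J ≡ L (mod 10)] several values work for T in column 2 (T + J ≡ L (mod 10), carry-in 1); try T=4, so T=4.
Step 6. [col 2: T + J ≡ L (mod 10)] column 2 reads T+J+carry(1)=L with T=4, J=7; with digits 1,3,4,6,7 already taken and all letters distinct, the only value for L is 2, so L=2.
Step 7. [col 3: C + N ≡ Z (mod 10)] in column 3 we have C+N≡Z with carry-in 1; given C=1 and digits 1,2,3,4,6,7 already taken and all letters distinct, that pins N to 8 ⇒ N=8.
Step 8. [col 3: C + N ≡ Z (mod 10)] in column 3 we have C+N≡Z with carry-in 1; given C=1, N=8 and digits 1,2,3,4,6,7,8 already taken and all letters distinct, that pins Z to 0 ⇒ Z=0.
Step 9. [col 5: U + L ≡ N (mod 10)] from column 5 (L=2, N=8, carry-in 1, digits 0,1,2,3,4,6,7,8 already taken and all letters distinct): U must equal 5, so U=5.
Step 10. [col 6: U + Q ≡ T (mod 10)] from column 6 (U=5, T=4, carry-in 0, digits 0,1,2,3,4,5,6,7,8 already taken and all letters distinct): Q must equal 9, so Q=9.

Answer: C=1, E=3, J=7, L=2, N=8, P=6, Q=9, T=4, U=5, Z=0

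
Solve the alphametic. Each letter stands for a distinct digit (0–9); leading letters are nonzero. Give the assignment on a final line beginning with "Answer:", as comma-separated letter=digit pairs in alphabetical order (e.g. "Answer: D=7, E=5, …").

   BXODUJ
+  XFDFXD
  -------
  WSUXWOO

Step 1. [col 1: J + D ≡ O (mod 10)] several values work for D in column 1 (J + D ≡ O (mod 10), carry-in 0); try D=8 ⇒ D=8.
Step 2. [col 1: J + D ≡ O (mod 10)] several values work for J in column 1 (J + D ≡ O (mod 10), carry-in 0); try J=9, so J=9.
Step 3. [W] adding two 6-digit numbers gives at most 6+1 digits, and here it does — W is that final carry and must be 1, so W=1.
Step 4. [col 1: J + D ≡ O (mod 10)] in column 1 we have J+D≡O with carry-in 0; given J=9, D=8 and digits 1,8,9 already taken and all letters distinct, that pins O to 7. So O=7.
Step 5. [col 2: U + X ≡ O (mod 10)] U=0 is one option consistent with column 2 (U + X ≡ O (mod 10), carry-in 1) — take it, so U=0.
Step 6. [col 2: U + X ≡ O (mod 10)] column 2 reads U+X+carry(1)=O with U=0, O=7; with digits 0,1,7,8,9 already taken and all letters distinct, the only value for X is 6 ⇒ X=6.
Step 7. [col 3: D + F ≡ W (mod 10)] column 3: given D=8, W=1, carry-in 0, and digits 0,1,6,7,8,9 already taken and all letters distinct, D+F≡W (mod 10) forces F=3. So F=3.
Step 8. [col 6: B + X ≡ S (mod 10)] column 6: given X=6, carry-in 1, and digits 0,1,3,6,7,8,9 already taken and all letters distinct, B+X≡S (mod 10) forces B=5. So B=5.
Step 9. [col 6: B + X ≡ S (mod 10)] column 6 reads B+X+carry(1)=S with B=5, X=6; with digits 0,1,3,5,6,7,8,9 already taken and all letters distinct, the only value for S is 2, so S=2.

Answer: B=5, D=8, F=3, J=9, O=7, S=2, U=0, W=1, X=6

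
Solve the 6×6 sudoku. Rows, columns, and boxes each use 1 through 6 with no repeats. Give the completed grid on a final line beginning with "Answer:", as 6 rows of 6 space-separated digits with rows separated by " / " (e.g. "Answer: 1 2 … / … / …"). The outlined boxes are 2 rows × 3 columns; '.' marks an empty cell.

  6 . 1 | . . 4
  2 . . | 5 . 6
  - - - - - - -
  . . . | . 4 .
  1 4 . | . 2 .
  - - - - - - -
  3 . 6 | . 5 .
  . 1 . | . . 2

Step 1. [r3c1∈{5}] nothing but 5 survives at r3c1, so r3c1=5.
Step 2. [r4c3∈{3}] r4c3 is down to just 3 ⇒ r4c3=3.
Step 3. [r1c5∈{3}] only 3 remains possible at r1c5, so r1c5=3.
Step 4. [r6c4∈{3,4,6}] row 6 places 3 nowhere but r6c4, so r6c4=3.
Step 5. [r5c6∈{1}] r5c6's peers cover all but 1 ⇒ r5c6=1.
Step 6. [r3c2∈{2,6}] r3c2 is the only open cell in col 2 admitting 6. So r3c2=6.
Step 7. [r6c1∈{4}] r6c1 has the single candidate 4, so r6c1=4.
Step 8. [r2c5∈{1}] r2c5's peers cover all but 1, so r2c5=1.
Step 9. [r6c3∈{5}] r6c3 is down to just 5, so r6c3=5.
Step 10. [r2c2∈{3}] r2c2 has the single candidate 3 ⇒ r2c2=3.
Step 11. [r5c4∈{4}] r5c4's peers cover all but 4. So r5c4=4.
Step 12. [r3c4∈{1}] nothing but 1 survives at r3c4, so r3c4=1.
Step 13. [r1c4∈{2}] nothing but 2 survives at r1c4 ⇒ r1c4=2.
Step 14. [r2c3∈{4}] r2c3's peers cover all but 4 ⇒ r2c3=4.
Step 15. [r3c6∈{3}] r3c6's peers cover all but 3 ⇒ r3c6=3.
Step 16. [r6c5∈{6}] r6c5 has the single candidate 6, so r6c5=6.
Step 17. [r1c2∈{5}] r1c2's peers cover all but 5, so r1c2=5.
Step 18. [r5c2∈{2}] r5c2 has the single candidate 2 ⇒ r5c2=2.
Step 19. [r3c3∈{2}] only 2 remains possible at r3c3, so r3c3=2.
Step 20. [r4c4∈{6}] r4c4 has the single candidate 6 ⇒ r4c4=6.
Step 21. [r4c6∈{5}] r4c6's peers cover all but 5, so r4c6=5.

Answer: 6 5 1 2 3 4 / 2 3 4 5 1 6 / 5 6 2 1 4 3 / 1 4 3 6 2 5 / 3 2 6 4 5 1 / 4 1 5 3 6 2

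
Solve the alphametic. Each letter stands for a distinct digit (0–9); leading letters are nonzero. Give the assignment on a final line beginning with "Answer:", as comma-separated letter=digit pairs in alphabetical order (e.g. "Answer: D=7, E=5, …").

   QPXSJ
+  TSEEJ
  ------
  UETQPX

Step 1. [U] the sum has 6 digits but both addends have 5; that extra leading digit U is the final carry, namely 1 ⇒ U=1.
Step 2. [col 1: J + J ≡ X (mod 10)] X=4 is one option consistent with column 1 (J + J ≡ X (mod 10), carry-in 0) — take it ⇒ X=4.
Step 3. [col 1: J + J ≡ X (mod 10)] column 1 (J + J ≡ X (mod 10), carry-in 0) doesn't pin J yet; pick J=2 and continue. So J=2.
Step 4. [col 2: S + E ≡ P (mod 10)] P=9 is one option consistent with column 2 (S + E ≡ P (mod 10), carry-in 0) — take it ⇒ P=9.
Step 5. [col 2: S + E ≡ P (mod 10)] no forcing yet in column 2 (carry-in 0); E=3 is free and consistent — try it, so E=3.
Step 6. [col 2: S + E ≡ P (mod 10)] column 2 reads S+E+carry(0)=P with E=3, P=9; with digits 1,2,3,4,9 already taken and all letters distinct, the only value for S is 6, so S=6.
Step 7. [col 3: X + E ≡ Q (mod 10)] in column 3 we have X+E≡Q with carry-in 0; given X=4, E=3 and digits 1,2,3,4,6,9 already taken and all letters distinct, that pins Q to 7, so Q=7.
Step 8. [col 4: P + S ≡ T (mod 10)] column 4 reads P+S+carry(0)=T with P=9, S=6; with digits 1,2,3,4,6,7,9 already taken and all letters distinct, the only value for T is 5. So T=5.

Answer: E=3, J=2, P=9, Q=7, S=6, T=5, U=1, X=4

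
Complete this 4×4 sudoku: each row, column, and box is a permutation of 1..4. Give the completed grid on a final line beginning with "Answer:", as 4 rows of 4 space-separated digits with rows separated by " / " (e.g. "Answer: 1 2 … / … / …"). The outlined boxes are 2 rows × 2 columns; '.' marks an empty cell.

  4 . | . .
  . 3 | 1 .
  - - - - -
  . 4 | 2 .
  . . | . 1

Step 1. [r3c4∈{3}] r3c4 is down to just 3. So r3c4=3.
Step 2. [r2c1∈{2}] r2c1 is down to just 2 ⇒ r2c1=2.
Step 3. [r1c2∈{1}] r1c2's peers cover all but 1. So r1c2=1.
Step 4. [r4c1∈{3}] nothing but 3 survives at r4c1. So r4c1=3.
Step 5. [r3c1∈{1}] r3c1 has the single candidate 1 ⇒ r3c1=1.
Step 6. [r2c4∈{4}] r2c4 is down to just 4, so r2c4=4.
Step 7. [r1c4∈{2}] only 2 remains possible at r1c4, so r1c4=2.
Step 8. [r4c2∈{2}] nothing but 2 survives at r4c2 ⇒ r4c2=2.
Step 9. [r4c3∈{4}] nothing but 4 survives at r4c3 ⇒ r4c3=4.
Step 10. [r1c3∈{3}] r1c3's peers cover all but 3. So r1c3=3.

Answer: 4 1 3 2 / 2 3 1 4 / 1 4 2 3 / 3 2 4 1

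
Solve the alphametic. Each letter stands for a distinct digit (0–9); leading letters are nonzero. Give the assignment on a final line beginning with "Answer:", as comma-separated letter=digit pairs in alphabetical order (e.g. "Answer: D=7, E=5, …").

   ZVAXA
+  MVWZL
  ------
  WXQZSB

Step 1. [col 1: A + L ≡ B (mod 10)] A=6 is one option consistent with column 1 (A + L ≡ B (mod 10), carry-in 0) — take it ⇒ A=6.
Step 2. [col 1: A + L ≡ B (mod 10)] several values work for B in column 1 (A + L ≡ B (mod 10), carry-in 0); try B=5 ⇒ B=5.
Step 3. [col 1: A + L ≡ B (mod 10)] from column 1 (A=6, B=5, carry-in 0, digits 5,6 already taken and all letters distinct): L must equal 9. So L=9.
Step 4. [col 2: X + Z ≡ S (mod 10)] no forcing yet in column 2 (carry-in 1); S=8 is free and consistent — try it. So S=8.
Step 5. [col 2: X + Z ≡ S (mod 10)] several values work for Z in column 2 (X + Z ≡ S (mod 10), carry-in 1); try Z=7. So Z=7.
Step 6. [W] adding two 5-digit numbers gives at most 5+1 digits, and here it does — W is that final carry and must be 1 ⇒ W=1.
Step 7. [col 2: X + Z ≡ S (mod 10)] in column 2 we have X+Z≡S with carry-in 1; given Z=7, S=8 and digits 1,5,6,7,8,9 already taken and all letters distinct, that pins X to 0, so X=0.
Step 8. [col 4: V + V ≡ Q (mod 10)] column 4 reads V+V+carry(0)=Q with nothing yet; with digits 0,1,5,6,7,8,9 already taken and all letters distinct, the only value for Q is 4 ⇒ Q=4.
Step 9. [col 4: V + V ≡ Q (mod 10)] column 4: given Q=4, carry-in 0, and digits 0,1,4,5,6,7,8,9 already taken and all letters distinct, V+V≡Q (mod 10) forces V=2 ⇒ V=2.
Step 10. [col 5: Z + M ≡ X (mod 10)] column 5 reads Z+M+carry(0)=X with Z=7, X=0; with digits 0,1,2,4,5,6,7,8,9 already taken and all letters distinct, the only value for M is 3 ⇒ M=3.

Answer: A=6, B=5, L=9, M=3, Q=4, S=8, V=2, W=1, X=0, Z=7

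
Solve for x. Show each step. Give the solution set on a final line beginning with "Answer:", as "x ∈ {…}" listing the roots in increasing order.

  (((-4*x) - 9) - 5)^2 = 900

Step 1. [(((-4*x) - 9) - 5)^2 = 900] 900 ≥ 0, LHS is (·)² — take ±√, so sqrt: ((-4*x) - 9) - 5 = 30 or -30.
Step 2. [((-4*x) - 9) - 5 = 30 or -30] 5 comes off first (add 5), so sub: (-4*x) - 9 = 35 or -25.
Step 3. [(-4*x) - 9 = 35 or -25] add 9: x sits inside (… - 9). So sub: -4*x = 44 or -16.
Step 4. [-4*x = 44 or -16] leading coefficient -4: divide by -4 ⇒ div: x = -11 or 4.

Answer: x ∈ {-11, 4}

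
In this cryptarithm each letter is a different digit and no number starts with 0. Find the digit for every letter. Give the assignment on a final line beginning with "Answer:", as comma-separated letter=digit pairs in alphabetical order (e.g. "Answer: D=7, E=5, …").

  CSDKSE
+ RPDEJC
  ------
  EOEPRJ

Step 1. [col 1: E + C ≡ J (mod 10)] column 1 (E + C ≡ J (mod 10), carry-in 0) doesn't pin J yet; pick J=9 and continue, so J=9.
Step 2. [col 1: E + C ≡ J (mod 10)] E=7 is one option consistent with column 1 (E + C ≡ J (mod 10), carry-in 0) — take it ⇒ E=7.
Step 3. [col 1: E + C ≡ J (mod 10)] in column 1 we have E+C≡J with carry-in 0; given E=7, J=9 and digits 7,9 already taken and all letters distinct, that pins C to 2, so C=2.
Step 4. [col 2: S + J ≡ R (mod 10)] no forcing yet in column 2 (carry-in 0); R=4 is free and consistent — try it ⇒ R=4.
Step 5. [col 2: S + J ≡ R (mod 10)] from column 2 (J=9, R=4, carry-in 0, digits 2,4,7,9 already taken and all letters distinct): S must equal 5. So S=5.
Step 6. [col 3: K + E ≡ P (mod 10)] several values work for K in column 3 (K + E ≡ P (mod 10), carry-in 1); try K=8, so K=8.
Step 7. [col 3: K + E ≡ P (mod 10)] in column 3 we have K+E≡P with carry-in 1; given K=8, E=7 and digits 2,4,5,7,8,9 already taken and all letters distinct, that pins P to 6. So P=6.
Step 8. [col 4: D + D ≡ E (mod 10)] column 4: given E=7, carry-in 1, and digits 2,4,5,6,7,8,9 already taken and all letters distinct, D+D≡E (mod 10) forces D=3 ⇒ D=3.
Step 9. [col 5: S + P ≡ O (mod 10)] in column 5 we have S+P≡O with carry-in 0; given S=5, P=6 and digits 2,3,4,5,6,7,8,9 already taken and all letters distinct, that pins O to 1 ⇒ O=1.

Answer: C=2, D=3, E=7, J=9, K=8, O=1, P=6, R=4, S=5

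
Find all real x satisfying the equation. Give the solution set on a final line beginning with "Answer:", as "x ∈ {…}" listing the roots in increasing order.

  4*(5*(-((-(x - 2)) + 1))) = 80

Step 1. [4*(5*(-((-(x - 2)) + 1))) = 80] leading coefficient 4: divide by 4. So div: 5*(-((-(x - 2)) + 1)) = 20.
Step 2. [5*(-((-(x - 2)) + 1)) = 20] 5·(inner) — divide through by 5, so div: -((-(x - 2)) + 1) = 4.
Step 3. [-((-(x - 2)) + 1) = 4] LHS negated; negate both sides ⇒ neg: (-(x - 2)) + 1 = -4.
Step 4. [(-(x - 2)) + 1 = -4] 1 comes off first (subtract 1), so sub: -(x - 2) = -5.
Step 5. [-(x - 2) = -5] flip signs both sides, so neg: x - 2 = 5.
Step 6. [x - 2 = 5] peel the -2: add 2 from each side. So sub: x = 7.

Answer: x ∈ {7}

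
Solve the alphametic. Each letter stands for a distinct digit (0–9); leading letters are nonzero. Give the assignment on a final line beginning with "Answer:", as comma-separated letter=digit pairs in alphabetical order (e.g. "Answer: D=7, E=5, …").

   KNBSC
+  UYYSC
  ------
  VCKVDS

Step 1. [col 1: C + C ≡ S (mod 10)] column 1 (C + C ≡ S (mod 10), carry-in 0) doesn't pin S yet; pick S=2 and continue. So S=2.
Step 2. [col 1: C + C ≡ S (mod 10)] C=6 is one option consistent with column 1 (C + C ≡ S (mod 10), carry-in 0) — take it. So C=6.
Step 3. [V] V is the leading digit of a 6-digit sum of two 5-digit numbers; the final carry is exactly 1. So V=1.
Step 4. [col 2: S + S ≡ D (mod 10)] column 2: given S=2, carry-in 1, and digits 1,2,6 already taken and all letters distinct, S+S≡D (mod 10) forces D=5, so D=5.
Step 5. [col 3: B + Y ≡ V (mod 10)] B=3 is one option consistent with column 3 (B + Y ≡ V (mod 10), carry-in 0) — take it ⇒ B=3.
Step 6. [col 3: B + Y ≡ V (mod 10)] column 3 reads B+Y+carry(0)=V with B=3, V=1; with digits 1,2,3,5,6 already taken and all letters distinct, the only value for Y is 8. So Y=8.
Step 7. [col 4: N + Y ≡ K (mod 10)] column 4 reads N+Y+carry(1)=K with Y=8; with digits 1,2,3,5,6,8 already taken and all letters distinct, the only value for N is 0, so N=0.
Step 8. [col 4: N + Y ≡ K (mod 10)] in column 4 we have N+Y≡K with carry-in 1; given N=0, Y=8 and digits 0,1,2,3,5,6,8 already taken and all letters distinct, that pins K to 9, so K=9.
Step 9. [col 5: K + U ≡ C (mod 10)] column 5 reads K+U+carry(0)=C with K=9, C=6; with digits 0,1,2,3,5,6,8,9 already taken and all letters distinct, the only value for U is 7. So U=7.

Answer: B=3, C=6, D=5, K=9, N=0, S=2, U=7, V=1, Y=8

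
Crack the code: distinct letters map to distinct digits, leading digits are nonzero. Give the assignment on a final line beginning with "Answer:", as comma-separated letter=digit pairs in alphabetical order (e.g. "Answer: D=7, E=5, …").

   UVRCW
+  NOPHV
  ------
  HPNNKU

Step 1. [col 1: W + V ≡ U (mod 10)] W=6 is one option consistent with column 1 (W + V ≡ U (mod 10), carry-in 0) — take it. So W=6.
Step 2. [col 1: W + V ≡ U (mod 10)] U=5 is one option consistent with column 1 (W + V ≡ U (mod 10), carry-in 0) — take it ⇒ U=5.
Step 3. [col 1: W + V ≡ U (mod 10)] from column 1 (W=6, U=5, carry-in 0, digits 5,6 already taken and all letters distinct): V must equal 9 ⇒ V=9.
Step 4. [col 2: C + H ≡ K (mod 10)] several values work for C in column 2 (C + H ≡ K (mod 10), carry-in 1); try C=0, so C=0.
Step 5. [col 2: C + H ≡ K (mod 10)] several values work for H in column 2 (C + H ≡ K (mod 10), carry-in 1); try H=1, so H=1.
Step 6. [col 2: C + H ≡ K (mod 10)] column 2: given C=0, H=1, carry-in 1, and digits 0,1,5,6,9 already taken and all letters distinct, C+H≡K (mod 10) forces K=2. So K=2.
Step 7. [col 3: R + P ≡ N (mod 10)] in column 3 we have R+P≡N with carry-in 0; given nothing yet and digits 0,1,2,5,6,9 already taken and all letters distinct, that pins N to 7 ⇒ N=7.
Step 8. [col 3: R + P ≡ N (mod 10)] no forcing yet in column 3 (carry-in 0); R=4 is free and consistent — try it, so R=4.
Step 9. [col 3: R + P ≡ N (mod 10)] in column 3 we have R+P≡N with carry-in 0; given R=4, N=7 and digits 0,1,2,4,5,6,7,9 already taken and all letters distinct, that pins P to 3 ⇒ P=3.
Step 10. [col 4: V + O ≡ N (mod 10)] in column 4 we have V+O≡N with carry-in 0; given V=9, N=7 and digits 0,1,2,3,4,5,6,7,9 already taken and all letters distinct, that pins O to 8 ⇒ O=8.

Answer: C=0, H=1, K=2, N=7, O=8, P=3, R=4, U=5, V=9, W=6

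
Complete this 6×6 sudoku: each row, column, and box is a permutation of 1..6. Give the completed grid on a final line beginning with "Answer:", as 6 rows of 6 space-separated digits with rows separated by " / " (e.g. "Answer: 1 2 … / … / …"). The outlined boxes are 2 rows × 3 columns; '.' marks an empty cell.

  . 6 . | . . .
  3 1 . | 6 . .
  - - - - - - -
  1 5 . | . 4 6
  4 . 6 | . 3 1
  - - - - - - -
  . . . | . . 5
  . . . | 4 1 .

Step 1. [r3c4∈{2}] r3c4 is down to just 2, so r3c4=2.
Step 2. [r5c4∈{3}] r5c4 has the single candidate 3, so r5c4=3.
Step 3. [r6c6∈{2}] r6c6 has the single candidate 2 ⇒ r6c6=2.
Step 4. [r2c6∈{4}] nothing but 4 survives at r2c6, so r2c6=4.
Step 5. [r1c3∈{2,4,5}] r1c3 is the only open cell in row 1 admitting 4, so r1c3=4.
Step 6. [r6c1∈{5,6}] row 6 places 6 nowhere but r6c1 ⇒ r6c1=6.
Step 7. [r1c1∈{2,5}] col 1 places 5 nowhere but r1c1, so r1c1=5.
Step 8. [r5c1∈{2}] r5c1 has the single candidate 2, so r5c1=2.
Step 9. [r6c3∈{3,5}] 5 has one home in row 6: r6c3 ⇒ r6c3=5.
Step 10. [r1c5∈{2}] r1c5 has the single candidate 2 ⇒ r1c5=2.
Step 11. [r5c3∈{1}] only 1 remains possible at r5c3, so r5c3=1.
Step 12. [r1c6∈{3}] r1c6 is down to just 3, so r1c6=3.
Step 13. [r2c5∈{5}] r2c5 is down to just 5, so r2c5=5.
Step 14. [r5c5∈{6}] r5c5's peers cover all but 6, so r5c5=6.
Step 15. [r4c2∈{2}] nothing but 2 survives at r4c2. So r4c2=2.
Step 16. [r6c2∈{3}] only 3 remains possible at r6c2. So r6c2=3.
Step 17. [r4c4∈{5}] r4c4's peers cover all but 5. So r4c4=5.
Step 18. [r5c2∈{4}] r5c2 has the single candidate 4, so r5c2=4.
Step 19. [r2c3∈{2}] nothing but 2 survives at r2c3 ⇒ r2c3=2.
Step 20. [r1c4∈{1}] nothing but 1 survives at r1c4 ⇒ r1c4=1.
Step 21. [r3c3∈{3}] r3c3's peers cover all but 3 ⇒ r3c3=3.

Answer: 5 6 4 1 2 3 / 3 1 2 6 5 4 / 1 5 3 2 4 6 / 4 2 6 5 3 1 / 2 4 1 3 6 5 / 6 3 5 4 1 2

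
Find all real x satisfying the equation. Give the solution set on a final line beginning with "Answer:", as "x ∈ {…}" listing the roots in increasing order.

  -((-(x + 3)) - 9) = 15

Step 1. [-((-(x + 3)) - 9) = 15] leading − — multiply by −1 ⇒ neg: (-(x + 3)) - 9 = -15.
Step 2. [(-(x + 3)) - 9 = -15] 9 comes off first (add 9) ⇒ sub: -(x + 3) = -6.
Step 3. [-(x + 3) = -6] flip signs both sides. So neg: x + 3 = 6.
Step 4. [x + 3 = 6] +3 is outermost — subtract 3 both sides ⇒ sub: x = 3.

Answer: x ∈ {3}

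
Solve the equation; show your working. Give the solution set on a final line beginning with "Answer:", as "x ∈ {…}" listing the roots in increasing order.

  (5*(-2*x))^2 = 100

Step 1. [(5*(-2*x))^2 = 100] √ both sides: 100 ≥ 0 gives two branches, so sqrt: 5*(-2*x) = 10 or -10.
Step 2. [5*(-2*x) = 10 or -10] LHS = 5·(…); ÷5 both sides ⇒ div: -2*x = 2 or -2.
Step 3. [-2*x = 2 or -2] LHS = -2·(…); ÷-2 both sides ⇒ div: x = -1 or 1.

Answer: x ∈ {-1, 1}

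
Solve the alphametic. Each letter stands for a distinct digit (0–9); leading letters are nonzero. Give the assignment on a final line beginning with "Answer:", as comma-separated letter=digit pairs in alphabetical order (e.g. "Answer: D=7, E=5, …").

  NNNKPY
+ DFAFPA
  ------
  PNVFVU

Step 1. [col 1: Y + A ≡ U (mod 10)] U=5 is one option consistent with column 1 (Y + A ≡ U (mod 10), carry-in 0) — take it. So U=5.
Step 2. [col 1: Y + A ≡ U (mod 10)] no forcing yet in column 1 (carry-in 0); Y=3 is free and consistent — try it. So Y=3.
Step 3. [col 1: Y + A ≡ U (mod 10)] column 1: given Y=3, U=5, carry-in 0, and digits 3,5 already taken and all letters distinct, Y+A≡U (mod 10) forces A=2 ⇒ A=2.
Step 4. [col 2: P + P ≡ V (mod 10)] no forcing yet in column 2 (carry-in 0); V=4 is free and consistent — try it ⇒ V=4.
Step 5. [col 2: P + P ≡ V (mod 10)] in column 2 we have P+P≡V with carry-in 0; given V=4 and digits 2,3,4,5 already taken and all letters distinct, that pins P to 7, so P=7.
Step 6. [col 3: K + F ≡ F (mod 10)] column 3 reads K+F+carry(1)=F with nothing yet; with digits 2,3,4,5,7 already taken and all letters distinct, the only value for K is 9. So K=9.
Step 7. [col 3: K + F ≡ F (mod 10)] column 3 (K + F ≡ F (mod 10), carry-in 1) doesn't pin F yet; pick F=0 and continue ⇒ F=0.
Step 8. [col 4: N + A ≡ V (mod 10)] from column 4 (A=2, V=4, carry-in 1, digits 0,2,3,4,5,7,9 already taken and all letters distinct): N must equal 1 ⇒ N=1.
Step 9. [col 6: N + D ≡ P (mod 10)] in column 6 we have N+D≡P with carry-in 0; given N=1, P=7 and digits 0,1,2,3,4,5,7,9 already taken and all letters distinct, that pins D to 6, so D=6.

Answer: A=2, D=6, F=0, K=9, N=1, P=7, U=5, V=4, Y=3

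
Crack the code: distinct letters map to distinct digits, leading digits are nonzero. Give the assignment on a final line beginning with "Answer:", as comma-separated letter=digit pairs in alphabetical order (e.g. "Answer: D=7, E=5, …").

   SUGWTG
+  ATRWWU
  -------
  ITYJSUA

Step 1. [col 1: G + U ≡ A (mod 10)] no forcing yet in column 1 (carry-in 0); G=6 is free and consistent — try it ⇒ G=6.
Step 2. [col 1: G + U ≡ A (mod 10)] several values work for A in column 1 (G + U ≡ A (mod 10), carry-in 0); try A=3, so A=3.
Step 3. [col 1: G + U ≡ A (mod 10)] column 1 reads G+U+carry(0)=A with G=6, A=3; with digits 3,6 already taken and all letters distinct, the only value for U is 7, so U=7.
Step 4. [I] the sum has 7 digits but both addends have 6; that extra leading digit I is the final carry, namely 1 ⇒ I=1.
Step 5. [col 2: T + W ≡ U (mod 10)] no forcing yet in column 2 (carry-in 1); T=2 is free and consistent — try it, so T=2.
Step 6. [col 2: T + W ≡ U (mod 10)] column 2 reads T+W+carry(1)=U with T=2, U=7; with digits 1,2,3,6,7 already taken and all letters distinct, the only value for W is 4, so W=4.
Step 7. [col 3: W + W ≡ S (mod 10)] from column 3 (W=4, carry-in 0, digits 1,2,3,4,6,7 already taken and all letters distinct): S must equal 8. So S=8.
Step 8. [col 4: G + R ≡ J (mod 10)] from column 4 (G=6, carry-in 0, digits 1,2,3,4,6,7,8 already taken and all letters distinct): R must equal 9, so R=9.
Step 9. [col 4: G + R ≡ J (mod 10)] in column 4 we have G+R≡J with carry-in 0; given G=6, R=9 and digits 1,2,3,4,6,7,8,9 already taken and all letters distinct, that pins J to 5. So J=5.
Step 10. [col 5: U + T ≡ Y (mod 10)] column 5: given U=7, T=2, carry-in 1, and digits 1,2,3,4,5,6,7,8,9 already taken and all letters distinct, U+T≡Y (mod 10) forces Y=0 ⇒ Y=0.

Answer: A=3, G=6, I=1, J=5, R=9, S=8, T=2, U=7, W=4, Y=0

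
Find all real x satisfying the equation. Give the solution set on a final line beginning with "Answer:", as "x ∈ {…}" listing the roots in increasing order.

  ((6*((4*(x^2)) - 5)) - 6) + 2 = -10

Step 1. [((6*((4*(x^2)) - 5)) - 6) + 2 = -10] the outer +2 inverts by subtracting 2. So sub: (6*((4*(x^2)) - 5)) - 6 = -12.
Step 2. [(6*((4*(x^2)) - 5)) - 6 = -12] the outer -6 inverts by adding 6, so sub: 6*((4*(x^2)) - 5) = -6.
Step 3. [6*((4*(x^2)) - 5) = -6] divide by the outer 6, so div: (4*(x^2)) - 5 = -1.
Step 4. [(4*(x^2)) - 5 = -1] add 5: x sits inside (… - 5). So sub: 4*(x^2) = 4.
Step 5. [4*(x^2) = 4] 4 out front; divide by 4. So div: x^2 = 1.
Step 6. [x^2 = 1] √ both sides: 1 ≥ 0 gives two branches, so sqrt: x = 1 or -1.

Answer: x ∈ {-1, 1}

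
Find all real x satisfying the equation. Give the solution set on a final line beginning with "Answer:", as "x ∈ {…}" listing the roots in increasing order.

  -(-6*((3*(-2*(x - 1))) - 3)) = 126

Step 1. [-(-6*((3*(-2*(x - 1))) - 3)) = 126] LHS negated; negate both sides ⇒ neg: -6*((3*(-2*(x - 1))) - 3) = -126.
Step 2. [-6*((3*(-2*(x - 1))) - 3) = -126] leading coefficient -6: divide by -6 ⇒ div: (3*(-2*(x - 1))) - 3 = 21.
Step 3. [(3*(-2*(x - 1))) - 3 = 21] the outer -3 inverts by adding 3, so sub: 3*(-2*(x - 1)) = 24.
Step 4. [3*(-2*(x - 1)) = 24] divide by the outer 3 ⇒ div: -2*(x - 1) = 8.
Step 5. [-2*(x - 1) = 8] -2·(inner) — divide through by -2 ⇒ div: x - 1 = -4.
Step 6. [x - 1 = -4] add 1: x sits inside (… - 1). So sub: x = -3.

Answer: x ∈ {-3}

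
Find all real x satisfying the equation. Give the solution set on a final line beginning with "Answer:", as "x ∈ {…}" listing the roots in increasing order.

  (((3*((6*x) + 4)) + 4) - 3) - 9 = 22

Step 1. [(((3*((6*x) + 4)) + 4) - 3) - 9 = 22] 9 comes off first (add 9), so sub: ((3*((6*x) + 4)) + 4) - 3 = 31.
Step 2. [((3*((6*x) + 4)) + 4) - 3 = 31] the outer -3 inverts by adding 3 ⇒ sub: (3*((6*x) + 4)) + 4 = 34.
Step 3. [(3*((6*x) + 4)) + 4 = 34] subtract 4: x sits inside (… + 4) ⇒ sub: 3*((6*x) + 4) = 30.
Step 4. [3*((6*x) + 4) = 30] LHS = 3·(…); ÷3 both sides. So div: (6*x) + 4 = 10.
Step 5. [(6*x) + 4 = 10] subtract 4: x sits inside (… + 4). So sub: 6*x = 6.
Step 6. [6*x = 6] leading coefficient 6: divide by 6 ⇒ div: x = 1.

Answer: x ∈ {1}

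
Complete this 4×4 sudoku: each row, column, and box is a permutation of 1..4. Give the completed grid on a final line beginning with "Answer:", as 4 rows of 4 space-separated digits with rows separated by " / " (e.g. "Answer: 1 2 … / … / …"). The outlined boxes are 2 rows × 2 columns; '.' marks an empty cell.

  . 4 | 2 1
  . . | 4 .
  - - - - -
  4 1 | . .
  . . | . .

Step 1. [r2c4∈{3}] r2c4 has the single candidate 3. So r2c4=3.
Step 2. [r4c2∈{2,3}] across col 2, 3 lands solely at r4c2 ⇒ r4c2=3.
Step 3. [r4c1∈{2}] r4c1 has the single candidate 2 ⇒ r4c1=2.
Step 4. [r1c1∈{3}] r1c1's peers cover all but 3. So r1c1=3.
Step 5. [r3c3∈{3}] r3c3 is down to just 3. So r3c3=3.
Step 6. [r3c4∈{2}] nothing but 2 survives at r3c4. So r3c4=2.
Step 7. [r2c1∈{1}] nothing but 1 survives at r2c1 ⇒ r2c1=1.
Step 8. [r4c4∈{4}] r4c4 has the single candidate 4, so r4c4=4.
Step 9. [r4c3∈{1}] r4c3 is down to just 1, so r4c3=1.
Step 10. [r2c2∈{2}] r2c2's peers cover all but 2 ⇒ r2c2=2.

Answer: 3 4 2 1 / 1 2 4 3 / 4 1 3 2 / 2 3 1 4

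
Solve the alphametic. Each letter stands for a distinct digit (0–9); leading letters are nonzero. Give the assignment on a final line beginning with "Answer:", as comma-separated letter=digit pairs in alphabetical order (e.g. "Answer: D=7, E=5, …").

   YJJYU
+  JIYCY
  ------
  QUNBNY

Step 1. [col 1: U + Y ≡ Y (mod 10)] column 1: given nothing yet, carry-in 0, and all letters distinct, none taken yet, U+Y≡Y (mod 10) forces U=0. So U=0.
Step 2. [col 1: U + Y ≡ Y (mod 10)] no forcing yet in column 1 (carry-in 0); Y=2 is free and consistent — try it ⇒ Y=2.
Step 3. [Q] Q is the leading digit of a 6-digit sum of two 5-digit numbers; the final carry is exactly 1 ⇒ Q=1.
Step 4. [col 2: Y + C ≡ N (mod 10)] column 2 (Y + C ≡ N (mod 10), carry-in 0) doesn't pin C yet; pick C=3 and continue ⇒ C=3.
Step 5. [col 2: Y + C ≡ N (mod 10)] from column 2 (Y=2, C=3, carry-in 0, digits 0,1,2,3 already taken and all letters distinct): N must equal 5 ⇒ N=5.
Step 6. [col 3: J + Y ≡ B (mod 10)] B=9 is one option consistent with column 3 (J + Y ≡ B (mod 10), carry-in 0) — take it ⇒ B=9.
Step 7. [col 3: J + Y ≡ B (mod 10)] column 3 reads J+Y+carry(0)=B with Y=2, B=9; with digits 0,1,2,3,5,9 already taken and all letters distinct, the only value for J is 7. So J=7.
Step 8. [col 4: J + I ≡ N (mod 10)] column 4 reads J+I+carry(0)=N with J=7, N=5; with digits 0,1,2,3,5,7,9 already taken and all letters distinct, the only value for I is 8, so I=8.

Answer: B=9, C=3, I=8, J=7, N=5, Q=1, U=0, Y=2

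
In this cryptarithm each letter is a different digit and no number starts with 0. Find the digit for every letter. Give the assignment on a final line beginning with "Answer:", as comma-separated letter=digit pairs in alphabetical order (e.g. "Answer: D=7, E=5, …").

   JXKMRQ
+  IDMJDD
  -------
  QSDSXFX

Step 1. [col 1: Q + D ≡ X (mod 10)] several values work for D in column 1 (Q + D ≡ X (mod 10), carry-in 0); try D=8 ⇒ D=8.
Step 2. [col 1: Q + D ≡ X (mod 10)] several values work for Q in column 1 (Q + D ≡ X (mod 10), carry-in 0); try Q=1. So Q=1.
Step 3. [col 1: Q + D ≡ X (mod 10)] column 1 reads Q+D+carry(0)=X with Q=1, D=8; with digits 1,8 already taken and all letters distinct, the only value for X is 9 ⇒ X=9.
Step 4. [col 2: R + D ≡ F (mod 10)] column 2 (R + D ≡ F (mod 10), carry-in 0) doesn't pin R yet; pick R=5 and continue, so R=5.
Step 5. [col 2: R + D ≡ F (mod 10)] column 2: given R=5, D=8, carry-in 0, and digits 1,5,8,9 already taken and all letters distinct, R+D≡F (mod 10) forces F=3. So F=3.
Step 6. [col 3: M + J ≡ X (mod 10)] M=6 is one option consistent with column 3 (M + J ≡ X (mod 10), carry-in 1) — take it ⇒ M=6.
Step 7. [col 3: M + J ≡ X (mod 10)] column 3 reads M+J+carry(1)=X with M=6, X=9; with digits 1,3,5,6,8,9 already taken and all letters distinct, the only value for J is 2 ⇒ J=2.
Step 8. [col 4: K + M ≡ S (mod 10)] from column 4 (M=6, carry-in 0, digits 1,2,3,5,6,8,9 already taken and all letters distinct): K must equal 4. So K=4.
Step 9. [col 4: K + M ≡ S (mod 10)] from column 4 (K=4, M=6, carry-in 0, digits 1,2,3,4,5,6,8,9 already taken and all letters distinct): S must equal 0, so S=0.
Step 10. [col 6: J + I ≡ S (mod 10)] from column 6 (J=2, S=0, carry-in 1, digits 0,1,2,3,4,5,6,8,9 already taken and all letters distinct): I must equal 7 ⇒ I=7.

Answer: D=8, F=3, I=7, J=2, K=4, M=6, Q=1, R=5, S=0, X=9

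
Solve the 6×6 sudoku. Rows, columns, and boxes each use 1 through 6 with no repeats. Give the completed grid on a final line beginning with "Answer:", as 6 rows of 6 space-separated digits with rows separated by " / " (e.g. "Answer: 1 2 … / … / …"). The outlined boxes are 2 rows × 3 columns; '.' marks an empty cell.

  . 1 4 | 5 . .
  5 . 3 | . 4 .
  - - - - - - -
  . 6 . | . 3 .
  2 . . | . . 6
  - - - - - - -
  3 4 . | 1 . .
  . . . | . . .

Step 1. [r6c4∈{2,3,4,6}] r6c4 is the only open cell in col 4 admitting 3, so r6c4=3.
Step 2. [r2c2∈{2}] r2c2's peers cover all but 2, so r2c2=2.
Step 3. [r6c2∈{5}] nothing but 5 survives at r6c2, so r6c2=5.
Step 4. [r4c5∈{1,5}] in col 5, 1 fits only at r4c5 ⇒ r4c5=1.
Step 5. [r3c6∈{2,4,5}] 5 has one home in box 4: r3c6, so r3c6=5.
Step 6. [r5c6∈{2}] r5c6 has the single candidate 2 ⇒ r5c6=2.
Step 7. [r6c5∈{6}] nothing but 6 survives at r6c5, so r6c5=6.
Step 8. [r3c3∈{1}] r3c3's peers cover all but 1 ⇒ r3c3=1.
Step 9. [r3c4∈{2,4}] 2 has one home in row 3: r3c4, so r3c4=2.
Step 10. [r1c5∈{2}] r1c5's peers cover all but 2 ⇒ r1c5=2.
Step 11. [r4c4∈{4}] r4c4 is down to just 4, so r4c4=4.
Step 12. [r4c2∈{3}] only 3 remains possible at r4c2 ⇒ r4c2=3.
Step 13. [r1c6∈{3}] r1c6 has the single candidate 3. So r1c6=3.
Step 14. [r6c3∈{2}] only 2 remains possible at r6c3, so r6c3=2.
Step 15. [r5c3∈{6}] only 6 remains possible at r5c3. So r5c3=6.
Step 16. [r1c1∈{6}] r1c1's peers cover all but 6. So r1c1=6.
Step 17. [r2c4∈{6}] r2c4 is down to just 6. So r2c4=6.
Step 18. [r4c3∈{5}] only 5 remains possible at r4c3 ⇒ r4c3=5.
Step 19. [r6c1∈{1}] r6c1 is down to just 1. So r6c1=1.
Step 20. [r5c5∈{5}] r5c5's peers cover all but 5, so r5c5=5.
Step 21. [r6c6∈{4}] nothing but 4 survives at r6c6, so r6c6=4.
Step 22. [r3c1∈{4}] r3c1 is down to just 4 ⇒ r3c1=4.
Step 23. [r2c6∈{1}] nothing but 1 survives at r2c6. So r2c6=1.

Answer: 6 1 4 5 2 3 / 5 2 3 6 4 1 / 4 6 1 2 3 5 / 2 3 5 4 1 6 / 3 4 6 1 5 2 / 1 5 2 3 6 4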